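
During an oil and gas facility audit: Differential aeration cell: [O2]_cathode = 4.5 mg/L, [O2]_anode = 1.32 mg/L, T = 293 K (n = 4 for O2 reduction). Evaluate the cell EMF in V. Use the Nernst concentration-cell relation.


Apply the Nernst concentration-cell relation: E = (RT/nF)*ln(C_cathode/C_anode)
RT/nF = 8.314*293/(4*96485) = 0.00631187 V
ln(4.5/1.32) = 1.22645
E = 0.00631187 * 1.22645 = 0.00774 V

0.00774 V


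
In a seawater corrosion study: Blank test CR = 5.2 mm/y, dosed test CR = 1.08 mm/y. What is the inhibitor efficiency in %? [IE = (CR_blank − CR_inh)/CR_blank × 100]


Apply the inhibitor-efficiency definition: IE = (CR_blank − CR_inh)/CR_blank × 100
IE = (5.2 − 1.08) / 5.2 × 100
IE = 4.12 / 5.2 × 100 = 79.2 %

79.2 %


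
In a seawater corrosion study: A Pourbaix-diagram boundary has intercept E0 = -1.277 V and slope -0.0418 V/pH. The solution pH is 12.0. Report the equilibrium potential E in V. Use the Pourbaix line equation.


Apply the Pourbaix line equation: E = E0 + slope*pH
E = -1.277 + (-0.0418)*12.0 = -1.277 + (-0.5016) = -1.7786 V
Rounded to 4 decimal places: E = -1.7786 V

-1.7786 V


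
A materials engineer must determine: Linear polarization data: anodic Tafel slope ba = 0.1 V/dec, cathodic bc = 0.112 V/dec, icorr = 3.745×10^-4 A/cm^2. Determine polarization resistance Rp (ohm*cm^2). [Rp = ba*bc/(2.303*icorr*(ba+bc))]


Apply the Stern-Geary equation: Rp = ba*bc / (2.303*icorr*(ba+bc))
ba*bc = 0.1*0.112 = 0.0112
ba+bc = 0.212; 2.303*icorr*(ba+bc) = 2.303*3.745×10^-4*0.212 = 1.8284438×10^-4
Rp = 0.0112 / 1.8284438×10^-4 = 61.25 ohm*cm^2

61.25 ohm*cm^2


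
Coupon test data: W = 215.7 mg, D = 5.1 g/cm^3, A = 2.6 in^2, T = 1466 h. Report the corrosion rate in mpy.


Apply the mpy weight-loss relation: CR = 534 * W / (D * A * T)
Numerator: 534 * 215.7 = 115183.8
Denominator: 5.1 * 2.6 * 1466 = 19439.16
CR = 115183.8 / 19439.16 = 5.925 mpy

5.925 mpy


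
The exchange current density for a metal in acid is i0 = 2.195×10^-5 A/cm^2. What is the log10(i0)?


i0 = 2.195×10^-5 A/cm^2
log10(i0) = -4.659

-4.659


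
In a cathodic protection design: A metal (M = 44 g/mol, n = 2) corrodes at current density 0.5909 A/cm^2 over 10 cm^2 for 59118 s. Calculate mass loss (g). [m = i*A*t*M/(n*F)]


Apply Faraday's law: m = i*A*t*M / (n*F)
Total charge passed Q = i*A*t = 0.5909*10*59118 = 349328.262 C
m = Q*M/(n*F) = 349328.262*44/(2*96485) = 79.65198 g

79.65198 g


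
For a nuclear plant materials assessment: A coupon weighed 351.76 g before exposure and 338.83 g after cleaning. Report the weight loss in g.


Weight loss = initial − final
WL = 351.76 − 338.83 = 12.93 g

12.93 g


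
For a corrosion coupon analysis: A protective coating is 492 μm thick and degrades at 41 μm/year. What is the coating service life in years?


Service life = thickness / degradation rate
Life = 492 / 41 = 12.0 years

12.0 years


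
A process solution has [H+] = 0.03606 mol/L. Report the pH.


pH = −log10[H+]
pH = −log10(0.03606) = 1.44

1.44


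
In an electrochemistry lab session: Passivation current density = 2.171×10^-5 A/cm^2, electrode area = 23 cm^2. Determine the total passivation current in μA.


I = i_pass * A, then convert A → μA (×10^6)
I = 2.171×10^-5 * 23 * 10^6 = 499.33 μA

499.33 μA


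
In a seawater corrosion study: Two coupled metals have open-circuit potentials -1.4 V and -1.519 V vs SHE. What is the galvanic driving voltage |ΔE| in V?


Driving voltage is the absolute potential difference.
|ΔE| = |-1.4 − (-1.519)| = 0.119 V

0.119 V


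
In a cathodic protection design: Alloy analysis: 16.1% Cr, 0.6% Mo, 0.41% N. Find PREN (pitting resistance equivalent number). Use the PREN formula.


Apply the PREN formula: PREN = Cr + 3.3*Mo + 16*N
PREN = 16.1 + 3.3*0.6 + 16*0.41
PREN = 16.1 + 1.98 + 6.56 = 24.64

24.64


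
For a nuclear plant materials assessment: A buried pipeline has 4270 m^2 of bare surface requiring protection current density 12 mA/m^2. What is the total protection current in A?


I = area * current density, then convert mA → A (÷1000)
I = 4270 * 12 / 1000 = 51.24 A

51.24 A


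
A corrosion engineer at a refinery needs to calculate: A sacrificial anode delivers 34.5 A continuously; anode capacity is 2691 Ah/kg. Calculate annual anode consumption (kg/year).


Annual consumption = current * hours per year / capacity
Rate = 34.5 * 8760 / 2691 = 112.3 kg/year

112.3 kg/year


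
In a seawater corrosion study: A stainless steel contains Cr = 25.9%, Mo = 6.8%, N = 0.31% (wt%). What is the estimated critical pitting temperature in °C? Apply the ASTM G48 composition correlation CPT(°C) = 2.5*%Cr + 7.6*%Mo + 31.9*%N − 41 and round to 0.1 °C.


Apply the ASTM G48 empirical CPT estimate: CPT(°C) = 2.5*%Cr + 7.6*%Mo + 31.9*%N − 41
2.5*25.9 = 64.75; 7.6*6.8 = 51.68; 31.9*0.31 = 9.889
CPT = 64.75 + 51.68 + 9.889 − 41 = 85.319 °C
Rounded to 0.1 °C: CPT ≈ 85.3 °C

85.3 °C


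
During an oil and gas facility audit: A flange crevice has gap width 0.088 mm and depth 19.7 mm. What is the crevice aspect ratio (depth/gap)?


Aspect ratio = depth / gap
Ratio = 19.7 / 0.088 = 223.9

223.9


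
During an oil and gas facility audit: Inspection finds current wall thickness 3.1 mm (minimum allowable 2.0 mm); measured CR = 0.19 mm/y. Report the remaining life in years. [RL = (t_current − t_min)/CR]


Apply the remaining-life relation: RL = (t_current − t_min) / CR
RL = (3.1 − 2.0) / 0.19 = 1.1 / 0.19 = 5.8 years

5.8 years


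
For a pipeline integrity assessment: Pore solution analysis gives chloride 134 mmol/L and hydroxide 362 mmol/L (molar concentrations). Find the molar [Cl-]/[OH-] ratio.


Threshold parameter = [Cl-] / [OH-] (molar basis; both in mmol/L, so units cancel)
Ratio = 134 / 362 = 0.37

0.37


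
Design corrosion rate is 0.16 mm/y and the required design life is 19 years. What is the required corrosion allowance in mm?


Corrosion allowance = CR × design life
CA = 0.16 * 19 = 3.04 mm

3.04 mm


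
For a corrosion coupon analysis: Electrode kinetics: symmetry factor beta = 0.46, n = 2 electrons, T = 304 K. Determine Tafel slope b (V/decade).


Apply the Tafel slope relation: b = 2.303*R*T/(beta*n*F)
Numerator: 2.303 * 8.314 * 304 = 5820.73
Denominator: 0.46 * 2 * 96485 = 88766.2
b = 5820.73 / 88766.2 = 0.0656 V/decade

0.0656 V/decade


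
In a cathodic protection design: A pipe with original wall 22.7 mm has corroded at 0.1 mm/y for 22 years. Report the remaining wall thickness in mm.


Remaining wall = original − CR × time
t = 22.7 − 0.1*22 = 22.7 − 2.2 = 20.5 mm

20.5 mm


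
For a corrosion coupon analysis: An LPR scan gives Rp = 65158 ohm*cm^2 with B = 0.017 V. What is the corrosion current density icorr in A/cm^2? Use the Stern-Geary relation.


Apply the Stern-Geary relation: icorr = B / Rp
icorr = 0.017 / 65158 = 2.609×10^-7 A/cm^2

2.609×10^-7 A/cm^2


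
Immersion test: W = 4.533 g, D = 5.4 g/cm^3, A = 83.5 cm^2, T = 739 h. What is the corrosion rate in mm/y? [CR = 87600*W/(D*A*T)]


Apply the mm/y weight-loss relation: CR = 87600 * W / (D * A * T)
Numerator: 87600 * 4.533 = 397090.8
Denominator: 5.4 * 83.5 * 739 = 333215.1
CR = 397090.8 / 333215.1 = 1.1917 mm/y

1.1917 mm/y


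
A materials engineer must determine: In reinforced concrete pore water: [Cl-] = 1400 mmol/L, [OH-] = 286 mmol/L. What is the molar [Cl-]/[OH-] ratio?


Threshold parameter = [Cl-] / [OH-] (molar basis; both in mmol/L, so units cancel)
Ratio = 1400 / 286 = 4.9

4.9


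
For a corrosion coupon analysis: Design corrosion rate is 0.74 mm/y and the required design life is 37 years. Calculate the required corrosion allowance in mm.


Corrosion allowance = CR × design life
CA = 0.74 * 37 = 27.38 mm

27.38 mm


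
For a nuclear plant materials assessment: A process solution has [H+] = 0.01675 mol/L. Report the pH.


pH = −log10[H+]
pH = −log10(0.01675) = 1.78

1.78


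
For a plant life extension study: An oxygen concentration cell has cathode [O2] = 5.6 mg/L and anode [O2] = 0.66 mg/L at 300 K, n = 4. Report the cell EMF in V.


Apply the Nernst concentration-cell relation: E = (RT/nF)*ln(C_cathode/C_anode)
RT/nF = 8.314*300/(4*96485) = 0.00646266 V
ln(5.6/0.66) = 2.13828
E = 0.00646266 * 2.13828 = 0.01382 V

0.01382 V


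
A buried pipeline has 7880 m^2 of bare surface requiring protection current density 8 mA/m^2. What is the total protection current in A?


I = area * current density, then convert mA → A (÷1000)
I = 7880 * 8 / 1000 = 63.04 A

63.04 A


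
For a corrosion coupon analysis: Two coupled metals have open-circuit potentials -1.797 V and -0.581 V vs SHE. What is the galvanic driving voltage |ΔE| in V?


Driving voltage is the absolute potential difference.
|ΔE| = |-1.797 − (-0.581)| = 1.216 V

1.216 V


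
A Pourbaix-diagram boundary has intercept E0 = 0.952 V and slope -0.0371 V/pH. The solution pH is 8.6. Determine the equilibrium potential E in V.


Apply the Pourbaix line equation: E = E0 + slope*pH
E = 0.952 + (-0.0371)*8.6 = 0.952 + (-0.31906) = 0.63294 V
Rounded to 4 decimal places: E = 0.6329 V

0.6329 V


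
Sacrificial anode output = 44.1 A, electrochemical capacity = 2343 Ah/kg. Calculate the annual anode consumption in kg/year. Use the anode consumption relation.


Annual consumption = current * hours per year / capacity
Rate = 44.1 * 8760 / 2343 = 164.9 kg/year

164.9 kg/year


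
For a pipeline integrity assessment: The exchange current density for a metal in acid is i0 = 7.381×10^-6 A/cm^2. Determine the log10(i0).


i0 = 7.381×10^-6 A/cm^2
log10(i0) = -5.132

-5.132


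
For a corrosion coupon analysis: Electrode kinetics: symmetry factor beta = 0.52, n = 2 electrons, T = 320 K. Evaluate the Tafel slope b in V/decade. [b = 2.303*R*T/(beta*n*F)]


Apply the Tafel slope relation: b = 2.303*R*T/(beta*n*F)
Numerator: 2.303 * 8.314 * 320 = 6127.09
Denominator: 0.52 * 2 * 96485 = 100344.4
b = 6127.09 / 100344.4 = 0.061 V/decade

0.061 V/decade


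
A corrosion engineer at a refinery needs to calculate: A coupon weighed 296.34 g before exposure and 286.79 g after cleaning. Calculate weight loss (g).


Weight loss = initial − final
WL = 296.34 − 286.79 = 9.55 g

9.55 g


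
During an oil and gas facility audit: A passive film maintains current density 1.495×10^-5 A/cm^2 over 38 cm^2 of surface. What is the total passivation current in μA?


I = i_pass * A, then convert A → μA (×10^6)
I = 1.495×10^-5 * 38 * 10^6 = 568.1 μA

568.1 μA


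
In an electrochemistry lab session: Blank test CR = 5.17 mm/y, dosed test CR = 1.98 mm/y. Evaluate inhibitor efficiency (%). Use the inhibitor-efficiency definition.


Apply the inhibitor-efficiency definition: IE = (CR_blank − CR_inh)/CR_blank × 100
IE = (5.17 − 1.98) / 5.17 × 100
IE = 3.19 / 5.17 × 100 = 61.7 %

61.7 %


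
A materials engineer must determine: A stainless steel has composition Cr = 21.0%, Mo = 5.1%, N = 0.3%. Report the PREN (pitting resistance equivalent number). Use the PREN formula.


Apply the PREN formula: PREN = Cr + 3.3*Mo + 16*N
PREN = 21.0 + 3.3*5.1 + 16*0.3
PREN = 21.0 + 16.83 + 4.8 = 42.63

42.63


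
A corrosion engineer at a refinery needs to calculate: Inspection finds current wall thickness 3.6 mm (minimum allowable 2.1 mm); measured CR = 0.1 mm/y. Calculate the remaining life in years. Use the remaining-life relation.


Apply the remaining-life relation: RL = (t_current − t_min) / CR
RL = (3.6 − 2.1) / 0.1 = 1.5 / 0.1 = 15.0 years

15.0 years


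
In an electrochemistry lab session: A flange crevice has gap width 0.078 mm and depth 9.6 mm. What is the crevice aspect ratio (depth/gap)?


Aspect ratio = depth / gap
Ratio = 9.6 / 0.078 = 123.1

123.1


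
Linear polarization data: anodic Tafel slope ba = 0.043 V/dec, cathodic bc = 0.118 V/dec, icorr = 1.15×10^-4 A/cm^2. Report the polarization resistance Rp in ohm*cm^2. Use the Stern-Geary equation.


Apply the Stern-Geary equation: Rp = ba*bc / (2.303*icorr*(ba+bc))
ba*bc = 0.043*0.118 = 0.005074
ba+bc = 0.161; 2.303*icorr*(ba+bc) = 2.303*1.15×10^-4*0.161 = 4.2640045×10^-5
Rp = 0.005074 / 4.2640045×10^-5 = 119.0 ohm*cm^2

119.0 ohm*cm^2


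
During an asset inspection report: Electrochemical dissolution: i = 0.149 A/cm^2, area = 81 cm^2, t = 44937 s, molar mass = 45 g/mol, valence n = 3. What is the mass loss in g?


Apply Faraday's law: m = i*A*t*M / (n*F)
Total charge passed Q = i*A*t = 0.149*81*44937 = 542344.653 C
m = Q*M/(n*F) = 542344.653*45/(3*96485) = 84.3154 g

84.3154 g


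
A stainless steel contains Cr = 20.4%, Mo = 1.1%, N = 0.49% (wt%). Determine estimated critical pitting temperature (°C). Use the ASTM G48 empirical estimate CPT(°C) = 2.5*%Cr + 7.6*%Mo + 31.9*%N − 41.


Apply the ASTM G48 empirical CPT estimate: CPT(°C) = 2.5*%Cr + 7.6*%Mo + 31.9*%N − 41
2.5*20.4 = 51; 7.6*1.1 = 8.36; 31.9*0.49 = 15.631
CPT = 51 + 8.36 + 15.631 − 41 = 33.991 °C
Rounded to 0.1 °C: CPT ≈ 34.0 °C

34.0 °C


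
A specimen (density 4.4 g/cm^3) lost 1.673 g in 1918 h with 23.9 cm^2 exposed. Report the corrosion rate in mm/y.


Apply the mm/y weight-loss relation: CR = 87600 * W / (D * A * T)
Numerator: 87600 * 1.673 = 146554.8
Denominator: 4.4 * 23.9 * 1918 = 201696.88
CR = 146554.8 / 201696.88 = 0.7266 mm/y

0.7266 mm/y


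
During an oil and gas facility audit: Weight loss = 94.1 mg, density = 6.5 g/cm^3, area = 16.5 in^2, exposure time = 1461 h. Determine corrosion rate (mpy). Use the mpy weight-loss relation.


Apply the mpy weight-loss relation: CR = 534 * W / (D * A * T)
Numerator: 534 * 94.1 = 50249.4
Denominator: 6.5 * 16.5 * 1461 = 156692.25
CR = 50249.4 / 156692.25 = 0.321 mpy

0.321 mpy


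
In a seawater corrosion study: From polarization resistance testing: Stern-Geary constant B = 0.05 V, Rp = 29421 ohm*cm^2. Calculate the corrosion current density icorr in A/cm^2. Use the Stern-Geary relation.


Apply the Stern-Geary relation: icorr = B / Rp
icorr = 0.05 / 29421 = 1.699×10^-6 A/cm^2

1.699×10^-6 A/cm^2


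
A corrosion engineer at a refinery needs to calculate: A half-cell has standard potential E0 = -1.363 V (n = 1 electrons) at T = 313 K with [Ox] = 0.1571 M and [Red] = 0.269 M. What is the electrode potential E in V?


Apply the Nernst equation: E = E0 + (RT/nF)*ln([Ox]/[Red])
Step 1: RT/nF = 8.314*313/(1*96485) = 0.02697085 V
Step 2: [Ox]/[Red] = 0.1571/0.269 = 0.584015
Step 3: ln(0.584015) = -0.537829
Step 4: correction = 0.02697085 * -0.537829 = -0.015 V
E = -1.363 + -0.015 = -1.378 V

-1.378 V


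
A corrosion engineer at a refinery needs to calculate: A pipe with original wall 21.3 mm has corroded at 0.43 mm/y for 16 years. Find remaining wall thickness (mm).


Remaining wall = original − CR × time
t = 21.3 − 0.43*16 = 21.3 − 6.88 = 14.42 mm

14.42 mm


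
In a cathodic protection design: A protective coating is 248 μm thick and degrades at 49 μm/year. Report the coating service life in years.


Service life = thickness / degradation rate
Life = 248 / 49 = 5.1 years

5.1 years


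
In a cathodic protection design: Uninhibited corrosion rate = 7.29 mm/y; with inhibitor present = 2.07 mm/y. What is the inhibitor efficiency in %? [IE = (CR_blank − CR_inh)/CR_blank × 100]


Apply the inhibitor-efficiency definition: IE = (CR_blank − CR_inh)/CR_blank × 100
IE = (7.29 − 2.07) / 7.29 × 100
IE = 5.22 / 7.29 × 100 = 71.6 %

71.6 %


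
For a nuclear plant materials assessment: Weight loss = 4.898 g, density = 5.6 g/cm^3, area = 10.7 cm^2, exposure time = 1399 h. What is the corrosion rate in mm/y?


Apply the mm/y weight-loss relation: CR = 87600 * W / (D * A * T)
Numerator: 87600 * 4.898 = 429064.8
Denominator: 5.6 * 10.7 * 1399 = 83828.08
CR = 429064.8 / 83828.08 = 5.11839 mm/y

5.11839 mm/y


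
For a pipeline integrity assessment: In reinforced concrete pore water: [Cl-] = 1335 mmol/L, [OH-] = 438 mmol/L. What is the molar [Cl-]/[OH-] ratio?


Threshold parameter = [Cl-] / [OH-] (molar basis; both in mmol/L, so units cancel)
Ratio = 1335 / 438 = 3.05

3.05


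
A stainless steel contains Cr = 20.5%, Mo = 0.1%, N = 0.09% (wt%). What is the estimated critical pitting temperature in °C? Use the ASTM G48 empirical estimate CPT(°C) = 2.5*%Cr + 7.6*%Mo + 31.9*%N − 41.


Apply the ASTM G48 empirical CPT estimate: CPT(°C) = 2.5*%Cr + 7.6*%Mo + 31.9*%N − 41
2.5*20.5 = 51.25; 7.6*0.1 = 0.76; 31.9*0.09 = 2.871
CPT = 51.25 + 0.76 + 2.871 − 41 = 13.881 °C
Rounded to 0.1 °C: CPT ≈ 13.9 °C

13.9 °C


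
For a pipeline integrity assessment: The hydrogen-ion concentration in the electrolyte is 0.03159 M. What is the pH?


pH = −log10[H+]
pH = −log10(0.03159) = 1.5

1.5


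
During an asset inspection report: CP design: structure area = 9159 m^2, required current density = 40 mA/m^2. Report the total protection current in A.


I = area * current density, then convert mA → A (÷1000)
I = 9159 * 40 / 1000 = 366.36 A

366.36 A


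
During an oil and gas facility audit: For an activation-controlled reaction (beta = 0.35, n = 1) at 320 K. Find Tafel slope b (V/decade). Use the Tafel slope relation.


Apply the Tafel slope relation: b = 2.303*R*T/(beta*n*F)
Numerator: 2.303 * 8.314 * 320 = 6127.09
Denominator: 0.35 * 1 * 96485 = 33769.75
b = 6127.09 / 33769.75 = 0.1814 V/decade

0.1814 V/decade


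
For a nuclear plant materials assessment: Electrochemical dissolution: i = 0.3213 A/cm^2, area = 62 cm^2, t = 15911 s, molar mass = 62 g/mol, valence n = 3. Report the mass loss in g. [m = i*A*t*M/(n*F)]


Apply Faraday's law: m = i*A*t*M / (n*F)
Total charge passed Q = i*A*t = 0.3213*62*15911 = 316956.6666 C
m = Q*M/(n*F) = 316956.6666*62/(3*96485) = 67.891 g

67.891 g


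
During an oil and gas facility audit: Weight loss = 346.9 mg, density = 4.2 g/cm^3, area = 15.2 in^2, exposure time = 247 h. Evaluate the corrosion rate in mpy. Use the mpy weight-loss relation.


Apply the mpy weight-loss relation: CR = 534 * W / (D * A * T)
Numerator: 534 * 346.9 = 185244.6
Denominator: 4.2 * 15.2 * 247 = 15768.48
CR = 185244.6 / 15768.48 = 11.748 mpy

11.748 mpy


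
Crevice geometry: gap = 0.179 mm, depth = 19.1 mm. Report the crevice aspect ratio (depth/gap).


Aspect ratio = depth / gap
Ratio = 19.1 / 0.179 = 106.7

106.7


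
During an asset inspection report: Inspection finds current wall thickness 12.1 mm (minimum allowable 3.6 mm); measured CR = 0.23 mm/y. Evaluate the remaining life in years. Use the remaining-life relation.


Apply the remaining-life relation: RL = (t_current − t_min) / CR
RL = (12.1 − 3.6) / 0.23 = 8.5 / 0.23 = 37.0 years

37.0 years


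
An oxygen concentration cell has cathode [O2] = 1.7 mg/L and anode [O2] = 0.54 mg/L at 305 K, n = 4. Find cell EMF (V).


Apply the Nernst concentration-cell relation: E = (RT/nF)*ln(C_cathode/C_anode)
RT/nF = 8.314*305/(4*96485) = 0.00657037 V
ln(1.7/0.54) = 1.14681
E = 0.00657037 * 1.14681 = 0.00753 V

0.00753 V


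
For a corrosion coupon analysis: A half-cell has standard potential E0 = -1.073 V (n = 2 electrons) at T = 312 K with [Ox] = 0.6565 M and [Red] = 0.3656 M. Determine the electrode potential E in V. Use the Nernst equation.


Apply the Nernst equation: E = E0 + (RT/nF)*ln([Ox]/[Red])
Step 1: RT/nF = 8.314*312/(2*96485) = 0.01344234 V
Step 2: [Ox]/[Red] = 0.6565/0.3656 = 1.795678
Step 3: ln(1.795678) = 0.585383
Step 4: correction = 0.01344234 * 0.585383 = 0.008 V
E = -1.073 + 0.008 = -1.065 V

-1.065 V


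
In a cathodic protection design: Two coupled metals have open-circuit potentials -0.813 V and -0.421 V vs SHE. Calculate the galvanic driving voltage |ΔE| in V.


Driving voltage is the absolute potential difference.
|ΔE| = |-0.813 − (-0.421)| = 0.392 V

0.392 V


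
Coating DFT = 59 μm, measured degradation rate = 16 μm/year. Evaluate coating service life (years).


Service life = thickness / degradation rate
Life = 59 / 16 = 3.7 years

3.7 years


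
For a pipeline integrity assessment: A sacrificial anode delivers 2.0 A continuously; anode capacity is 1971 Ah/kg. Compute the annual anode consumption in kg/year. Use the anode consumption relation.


Annual consumption = current * hours per year / capacity
Rate = 2.0 * 8760 / 1971 = 8.9 kg/year

8.9 kg/year


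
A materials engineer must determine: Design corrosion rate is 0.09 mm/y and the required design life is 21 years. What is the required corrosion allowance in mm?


Corrosion allowance = CR × design life
CA = 0.09 * 21 = 1.89 mm

1.89 mm


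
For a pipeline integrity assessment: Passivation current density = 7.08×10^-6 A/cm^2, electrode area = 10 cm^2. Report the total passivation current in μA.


I = i_pass * A, then convert A → μA (×10^6)
I = 7.08×10^-6 * 10 * 10^6 = 70.8 μA

70.8 μA


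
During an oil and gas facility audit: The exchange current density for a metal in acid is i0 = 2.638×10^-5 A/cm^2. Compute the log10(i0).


i0 = 2.638×10^-5 A/cm^2
log10(i0) = -4.579

-4.579


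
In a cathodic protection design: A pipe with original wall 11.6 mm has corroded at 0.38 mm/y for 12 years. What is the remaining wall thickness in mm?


Remaining wall = original − CR × time
t = 11.6 − 0.38*12 = 11.6 − 4.56 = 7.04 mm

7.04 mm


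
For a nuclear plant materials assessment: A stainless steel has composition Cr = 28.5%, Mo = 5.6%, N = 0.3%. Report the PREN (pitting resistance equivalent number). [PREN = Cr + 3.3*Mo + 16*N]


Apply the PREN formula: PREN = Cr + 3.3*Mo + 16*N
PREN = 28.5 + 3.3*5.6 + 16*0.3
PREN = 28.5 + 18.48 + 4.8 = 51.78

51.78


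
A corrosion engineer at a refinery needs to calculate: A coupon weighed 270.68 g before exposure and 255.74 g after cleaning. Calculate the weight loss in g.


Weight loss = initial − final
WL = 270.68 − 255.74 = 14.94 g

14.94 g


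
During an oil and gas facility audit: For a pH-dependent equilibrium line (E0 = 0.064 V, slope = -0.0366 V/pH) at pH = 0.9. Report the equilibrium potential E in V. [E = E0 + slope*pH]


Apply the Pourbaix line equation: E = E0 + slope*pH
E = 0.064 + (-0.0366)*0.9 = 0.064 + (-0.03294) = 0.03106 V
Rounded to 3 decimal places: E = 0.031 V

0.031 V


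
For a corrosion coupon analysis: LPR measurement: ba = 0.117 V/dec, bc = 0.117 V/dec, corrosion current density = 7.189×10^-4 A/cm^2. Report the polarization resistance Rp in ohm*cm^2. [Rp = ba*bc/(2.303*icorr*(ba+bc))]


Apply the Stern-Geary equation: Rp = ba*bc / (2.303*icorr*(ba+bc))
ba*bc = 0.117*0.117 = 0.013689
ba+bc = 0.234; 2.303*icorr*(ba+bc) = 2.303*7.189×10^-4*0.234 = 3.8741665×10^-4
Rp = 0.013689 / 3.8741665×10^-4 = 35.3 ohm*cm^2

35.3 ohm*cm^2


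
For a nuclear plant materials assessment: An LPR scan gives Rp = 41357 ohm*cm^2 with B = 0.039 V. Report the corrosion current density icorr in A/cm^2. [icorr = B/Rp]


Apply the Stern-Geary relation: icorr = B / Rp
icorr = 0.039 / 41357 = 9.43×10^-7 A/cm^2

9.43×10^-7 A/cm^2


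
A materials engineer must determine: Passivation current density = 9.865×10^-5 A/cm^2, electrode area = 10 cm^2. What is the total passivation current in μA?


I = i_pass * A, then convert A → μA (×10^6)
I = 9.865×10^-5 * 10 * 10^6 = 986.5 μA

986.5 μA


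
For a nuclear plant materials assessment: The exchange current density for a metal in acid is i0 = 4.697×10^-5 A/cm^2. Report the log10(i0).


i0 = 4.697×10^-5 A/cm^2
log10(i0) = -4.328

-4.328


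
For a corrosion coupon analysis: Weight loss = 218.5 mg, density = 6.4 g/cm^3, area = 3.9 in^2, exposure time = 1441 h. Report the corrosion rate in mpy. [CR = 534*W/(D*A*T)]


Apply the mpy weight-loss relation: CR = 534 * W / (D * A * T)
Numerator: 534 * 218.5 = 116679.0
Denominator: 6.4 * 3.9 * 1441 = 35967.36
CR = 116679.0 / 35967.36 = 3.24402 mpy

3.24402 mpy


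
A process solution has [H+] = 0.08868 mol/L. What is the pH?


pH = −log10[H+]
pH = −log10(0.08868) = 1.05

1.05


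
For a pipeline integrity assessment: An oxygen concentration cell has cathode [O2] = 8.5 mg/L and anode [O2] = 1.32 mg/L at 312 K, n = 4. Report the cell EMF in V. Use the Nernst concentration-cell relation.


Apply the Nernst concentration-cell relation: E = (RT/nF)*ln(C_cathode/C_anode)
RT/nF = 8.314*312/(4*96485) = 0.00672117 V
ln(8.5/1.32) = 1.86243
E = 0.00672117 * 1.86243 = 0.01252 V

0.01252 V


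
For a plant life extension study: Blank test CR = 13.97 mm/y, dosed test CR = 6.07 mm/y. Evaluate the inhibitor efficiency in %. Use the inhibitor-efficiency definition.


Apply the inhibitor-efficiency definition: IE = (CR_blank − CR_inh)/CR_blank × 100
IE = (13.97 − 6.07) / 13.97 × 100
IE = 7.9 / 13.97 × 100 = 56.5 %

56.5 %


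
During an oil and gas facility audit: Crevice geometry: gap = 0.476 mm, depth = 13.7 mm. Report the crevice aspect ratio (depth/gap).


Aspect ratio = depth / gap
Ratio = 13.7 / 0.476 = 28.8

28.8


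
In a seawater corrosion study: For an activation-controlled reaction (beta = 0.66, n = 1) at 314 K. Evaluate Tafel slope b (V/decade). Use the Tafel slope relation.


Apply the Tafel slope relation: b = 2.303*R*T/(beta*n*F)
Numerator: 2.303 * 8.314 * 314 = 6012.2
Denominator: 0.66 * 1 * 96485 = 63680.1
b = 6012.2 / 63680.1 = 0.094 V/decade

0.094 V/decade


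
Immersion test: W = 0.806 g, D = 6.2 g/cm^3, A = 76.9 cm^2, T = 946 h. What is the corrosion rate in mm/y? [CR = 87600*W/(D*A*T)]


Apply the mm/y weight-loss relation: CR = 87600 * W / (D * A * T)
Numerator: 87600 * 0.806 = 70605.6
Denominator: 6.2 * 76.9 * 946 = 451033.88
CR = 70605.6 / 451033.88 = 0.15654 mm/y

0.15654 mm/y


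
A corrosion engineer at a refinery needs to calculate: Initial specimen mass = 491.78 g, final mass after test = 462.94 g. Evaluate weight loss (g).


Weight loss = initial − final
WL = 491.78 − 462.94 = 28.84 g

28.84 g


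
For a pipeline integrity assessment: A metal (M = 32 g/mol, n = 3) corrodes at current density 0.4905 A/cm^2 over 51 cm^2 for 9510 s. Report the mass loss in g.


Apply Faraday's law: m = i*A*t*M / (n*F)
Total charge passed Q = i*A*t = 0.4905*51*9510 = 237897.405 C
m = Q*M/(n*F) = 237897.405*32/(3*96485) = 26.3002 g

26.3002 g


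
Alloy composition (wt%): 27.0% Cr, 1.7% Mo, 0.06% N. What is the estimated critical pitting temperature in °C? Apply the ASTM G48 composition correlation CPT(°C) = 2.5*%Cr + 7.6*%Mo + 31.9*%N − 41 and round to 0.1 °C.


Apply the ASTM G48 empirical CPT estimate: CPT(°C) = 2.5*%Cr + 7.6*%Mo + 31.9*%N − 41
2.5*27.0 = 67.5; 7.6*1.7 = 12.92; 31.9*0.06 = 1.914
CPT = 67.5 + 12.92 + 1.914 − 41 = 41.334 °C
Rounded to 0.1 °C: CPT ≈ 41.3 °C

41.3 °C


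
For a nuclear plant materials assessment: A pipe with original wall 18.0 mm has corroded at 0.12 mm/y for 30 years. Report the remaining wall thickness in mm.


Remaining wall = original − CR × time
t = 18.0 − 0.12*30 = 18.0 − 3.6 = 14.4 mm

14.4 mm


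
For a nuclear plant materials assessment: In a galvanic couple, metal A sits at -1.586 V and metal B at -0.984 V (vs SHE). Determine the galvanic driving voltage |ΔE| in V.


Driving voltage is the absolute potential difference.
|ΔE| = |-1.586 − (-0.984)| = 0.602 V

0.602 V


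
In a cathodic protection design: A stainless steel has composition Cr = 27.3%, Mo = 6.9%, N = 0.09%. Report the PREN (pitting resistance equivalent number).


Apply the PREN formula: PREN = Cr + 3.3*Mo + 16*N
PREN = 27.3 + 3.3*6.9 + 16*0.09
PREN = 27.3 + 22.77 + 1.44 = 51.51

51.51


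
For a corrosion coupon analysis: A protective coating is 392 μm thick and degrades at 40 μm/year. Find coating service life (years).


Service life = thickness / degradation rate
Life = 392 / 40 = 9.8 years

9.8 years


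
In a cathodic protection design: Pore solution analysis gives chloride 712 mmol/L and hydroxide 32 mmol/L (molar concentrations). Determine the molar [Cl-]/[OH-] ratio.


Threshold parameter = [Cl-] / [OH-] (molar basis; both in mmol/L, so units cancel)
Ratio = 712 / 32 = 22.25

22.25


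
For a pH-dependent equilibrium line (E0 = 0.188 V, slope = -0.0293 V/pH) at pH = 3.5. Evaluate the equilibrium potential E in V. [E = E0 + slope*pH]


Apply the Pourbaix line equation: E = E0 + slope*pH
E = 0.188 + (-0.0293)*3.5 = 0.188 + (-0.10255) = 0.08545 V
Rounded to 4 decimal places: E = 0.0855 V

0.0855 V


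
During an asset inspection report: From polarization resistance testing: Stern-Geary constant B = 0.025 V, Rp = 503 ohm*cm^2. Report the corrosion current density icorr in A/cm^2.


Apply the Stern-Geary relation: icorr = B / Rp
icorr = 0.025 / 503 = 4.97×10^-5 A/cm^2

4.97×10^-5 A/cm^2


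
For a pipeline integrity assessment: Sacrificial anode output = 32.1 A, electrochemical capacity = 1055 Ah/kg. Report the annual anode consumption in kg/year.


Annual consumption = current * hours per year / capacity
Rate = 32.1 * 8760 / 1055 = 266.5 kg/year

266.5 kg/year


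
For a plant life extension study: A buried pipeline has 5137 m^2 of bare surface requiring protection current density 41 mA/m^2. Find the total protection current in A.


I = area * current density, then convert mA → A (÷1000)
I = 5137 * 41 / 1000 = 210.62 A

210.62 A


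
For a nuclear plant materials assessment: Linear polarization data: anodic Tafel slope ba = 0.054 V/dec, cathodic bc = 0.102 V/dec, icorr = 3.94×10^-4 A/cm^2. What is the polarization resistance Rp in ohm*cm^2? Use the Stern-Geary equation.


Apply the Stern-Geary equation: Rp = ba*bc / (2.303*icorr*(ba+bc))
ba*bc = 0.054*0.102 = 0.005508
ba+bc = 0.156; 2.303*icorr*(ba+bc) = 2.303*3.94×10^-4*0.156 = 1.4155159×10^-4
Rp = 0.005508 / 1.4155159×10^-4 = 38.9 ohm*cm^2

38.9 ohm*cm^2


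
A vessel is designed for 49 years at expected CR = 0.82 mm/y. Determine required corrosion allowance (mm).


Corrosion allowance = CR × design life
CA = 0.82 * 49 = 40.18 mm

40.18 mm


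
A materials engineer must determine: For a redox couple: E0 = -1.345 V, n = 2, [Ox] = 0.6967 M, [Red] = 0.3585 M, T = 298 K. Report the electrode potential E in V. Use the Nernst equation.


Apply the Nernst equation: E = E0 + (RT/nF)*ln([Ox]/[Red])
Step 1: RT/nF = 8.314*298/(2*96485) = 0.01283916 V
Step 2: [Ox]/[Red] = 0.6967/0.3585 = 1.943375
Step 3: ln(1.943375) = 0.664426
Step 4: correction = 0.01283916 * 0.664426 = 0.009 V
E = -1.345 + 0.009 = -1.336 V

-1.336 V


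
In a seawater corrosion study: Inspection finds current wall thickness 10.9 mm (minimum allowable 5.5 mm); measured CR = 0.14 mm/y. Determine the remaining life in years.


Apply the remaining-life relation: RL = (t_current − t_min) / CR
RL = (10.9 − 5.5) / 0.14 = 5.4 / 0.14 = 38.6 years

38.6 years


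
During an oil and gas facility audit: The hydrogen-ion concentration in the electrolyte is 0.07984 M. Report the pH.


pH = −log10[H+]
pH = −log10(0.07984) = 1.1

1.1


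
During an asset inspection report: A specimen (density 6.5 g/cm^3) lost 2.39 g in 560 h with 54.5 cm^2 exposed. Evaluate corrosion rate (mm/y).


Apply the mm/y weight-loss relation: CR = 87600 * W / (D * A * T)
Numerator: 87600 * 2.39 = 209364.0
Denominator: 6.5 * 54.5 * 560 = 198380.0
CR = 209364.0 / 198380.0 = 1.0554 mm/y

1.0554 mm/y


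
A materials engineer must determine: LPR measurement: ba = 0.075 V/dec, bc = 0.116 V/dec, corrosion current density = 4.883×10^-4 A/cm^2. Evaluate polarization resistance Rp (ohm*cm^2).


Apply the Stern-Geary equation: Rp = ba*bc / (2.303*icorr*(ba+bc))
ba*bc = 0.075*0.116 = 0.0087
ba+bc = 0.191; 2.303*icorr*(ba+bc) = 2.303*4.883×10^-4*0.191 = 2.1478999×10^-4
Rp = 0.0087 / 2.1478999×10^-4 = 40.5 ohm*cm^2

40.5 ohm*cm^2


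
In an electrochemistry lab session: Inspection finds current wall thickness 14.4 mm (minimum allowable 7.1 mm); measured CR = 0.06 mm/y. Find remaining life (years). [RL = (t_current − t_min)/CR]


Apply the remaining-life relation: RL = (t_current − t_min) / CR
RL = (14.4 − 7.1) / 0.06 = 7.3 / 0.06 = 121.7 years

121.7 years


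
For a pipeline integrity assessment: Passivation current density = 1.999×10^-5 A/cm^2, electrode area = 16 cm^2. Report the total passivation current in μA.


I = i_pass * A, then convert A → μA (×10^6)
I = 1.999×10^-5 * 16 * 10^6 = 319.84 μA

319.84 μA


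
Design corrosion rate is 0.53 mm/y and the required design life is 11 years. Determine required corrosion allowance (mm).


Corrosion allowance = CR × design life
CA = 0.53 * 11 = 5.83 mm

5.83 mm


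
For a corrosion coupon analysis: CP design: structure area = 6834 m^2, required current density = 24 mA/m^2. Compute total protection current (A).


I = area * current density, then convert mA → A (÷1000)
I = 6834 * 24 / 1000 = 164.02 A

164.02 A


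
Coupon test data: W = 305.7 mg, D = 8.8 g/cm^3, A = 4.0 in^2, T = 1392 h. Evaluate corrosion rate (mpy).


Apply the mpy weight-loss relation: CR = 534 * W / (D * A * T)
Numerator: 534 * 305.7 = 163243.8
Denominator: 8.8 * 4.0 * 1392 = 48998.4
CR = 163243.8 / 48998.4 = 3.33161 mpy

3.33161 mpy


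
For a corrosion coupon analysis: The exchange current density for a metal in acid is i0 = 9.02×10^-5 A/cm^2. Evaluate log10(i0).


i0 = 9.02×10^-5 A/cm^2
log10(i0) = -4.045

-4.045


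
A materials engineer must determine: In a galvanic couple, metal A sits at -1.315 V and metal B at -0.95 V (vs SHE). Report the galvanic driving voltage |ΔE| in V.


Driving voltage is the absolute potential difference.
|ΔE| = |-1.315 − (-0.95)| = 0.365 V

0.365 V


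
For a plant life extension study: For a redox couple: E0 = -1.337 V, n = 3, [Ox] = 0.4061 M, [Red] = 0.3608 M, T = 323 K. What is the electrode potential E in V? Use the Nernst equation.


Apply the Nernst equation: E = E0 + (RT/nF)*ln([Ox]/[Red])
Step 1: RT/nF = 8.314*323/(3*96485) = 0.00927751 V
Step 2: [Ox]/[Red] = 0.4061/0.3608 = 1.125554
Step 3: ln(1.125554) = 0.118275
Step 4: correction = 0.00927751 * 0.118275 = 0.001 V
E = -1.337 + 0.001 = -1.336 V

-1.336 V


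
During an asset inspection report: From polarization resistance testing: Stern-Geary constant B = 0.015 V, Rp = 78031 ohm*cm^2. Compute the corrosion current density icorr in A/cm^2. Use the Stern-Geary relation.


Apply the Stern-Geary relation: icorr = B / Rp
icorr = 0.015 / 78031 = 1.922×10^-7 A/cm^2

1.922×10^-7 A/cm^2


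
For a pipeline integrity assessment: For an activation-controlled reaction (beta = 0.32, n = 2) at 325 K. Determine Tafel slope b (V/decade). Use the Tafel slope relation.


Apply the Tafel slope relation: b = 2.303*R*T/(beta*n*F)
Numerator: 2.303 * 8.314 * 325 = 6222.82
Denominator: 0.32 * 2 * 96485 = 61750.4
b = 6222.82 / 61750.4 = 0.1008 V/decade

0.1008 V/decade


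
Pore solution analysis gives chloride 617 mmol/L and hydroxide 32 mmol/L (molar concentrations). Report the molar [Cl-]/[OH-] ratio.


Threshold parameter = [Cl-] / [OH-] (molar basis; both in mmol/L, so units cancel)
Ratio = 617 / 32 = 19.28

19.28


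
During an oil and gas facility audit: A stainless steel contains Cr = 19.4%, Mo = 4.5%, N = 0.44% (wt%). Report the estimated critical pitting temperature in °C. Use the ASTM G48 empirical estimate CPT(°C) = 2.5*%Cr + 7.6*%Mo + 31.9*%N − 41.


Apply the ASTM G48 empirical CPT estimate: CPT(°C) = 2.5*%Cr + 7.6*%Mo + 31.9*%N − 41
2.5*19.4 = 48.5; 7.6*4.5 = 34.2; 31.9*0.44 = 14.036
CPT = 48.5 + 34.2 + 14.036 − 41 = 55.736 °C
Rounded to 0.1 °C: CPT ≈ 55.7 °C

55.7 °C


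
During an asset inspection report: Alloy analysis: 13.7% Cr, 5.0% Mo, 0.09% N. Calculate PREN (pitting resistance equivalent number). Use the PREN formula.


Apply the PREN formula: PREN = Cr + 3.3*Mo + 16*N
PREN = 13.7 + 3.3*5.0 + 16*0.09
PREN = 13.7 + 16.5 + 1.44 = 31.64

31.64


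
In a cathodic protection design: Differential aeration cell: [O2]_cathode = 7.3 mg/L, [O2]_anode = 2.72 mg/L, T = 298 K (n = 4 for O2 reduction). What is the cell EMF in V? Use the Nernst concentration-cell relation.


Apply the Nernst concentration-cell relation: E = (RT/nF)*ln(C_cathode/C_anode)
RT/nF = 8.314*298/(4*96485) = 0.00641958 V
ln(7.3/2.72) = 0.98724
E = 0.00641958 * 0.98724 = 0.00634 V

0.00634 V


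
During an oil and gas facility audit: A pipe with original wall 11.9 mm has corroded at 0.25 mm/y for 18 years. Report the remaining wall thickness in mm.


Remaining wall = original − CR × time
t = 11.9 − 0.25*18 = 11.9 − 4.5 = 7.4 mm

7.4 mm


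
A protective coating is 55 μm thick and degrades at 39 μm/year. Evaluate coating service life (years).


Service life = thickness / degradation rate
Life = 55 / 39 = 1.4 years

1.4 years


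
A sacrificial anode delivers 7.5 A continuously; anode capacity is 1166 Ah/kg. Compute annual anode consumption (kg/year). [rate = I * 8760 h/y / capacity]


Annual consumption = current * hours per year / capacity
Rate = 7.5 * 8760 / 1166 = 56.3 kg/year

56.3 kg/year


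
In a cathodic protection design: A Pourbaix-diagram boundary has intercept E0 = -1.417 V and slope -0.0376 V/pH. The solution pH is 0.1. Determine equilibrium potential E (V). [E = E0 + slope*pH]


Apply the Pourbaix line equation: E = E0 + slope*pH
E = -1.417 + (-0.0376)*0.1 = -1.417 + (-0.00376) = -1.42076 V
Rounded to 4 decimal places: E = -1.4208 V

-1.4208 V


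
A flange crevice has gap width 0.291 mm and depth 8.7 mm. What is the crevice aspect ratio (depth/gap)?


Aspect ratio = depth / gap
Ratio = 8.7 / 0.291 = 29.9

29.9


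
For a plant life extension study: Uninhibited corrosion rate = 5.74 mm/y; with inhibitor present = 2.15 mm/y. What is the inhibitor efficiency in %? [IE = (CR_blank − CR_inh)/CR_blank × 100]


Apply the inhibitor-efficiency definition: IE = (CR_blank − CR_inh)/CR_blank × 100
IE = (5.74 − 2.15) / 5.74 × 100
IE = 3.59 / 5.74 × 100 = 62.5 %

62.5 %


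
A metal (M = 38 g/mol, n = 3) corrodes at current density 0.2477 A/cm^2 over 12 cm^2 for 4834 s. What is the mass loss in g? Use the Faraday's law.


Apply Faraday's law: m = i*A*t*M / (n*F)
Total charge passed Q = i*A*t = 0.2477*12*4834 = 14368.5816 C
m = Q*M/(n*F) = 14368.5816*38/(3*96485) = 1.886 g

1.886 g


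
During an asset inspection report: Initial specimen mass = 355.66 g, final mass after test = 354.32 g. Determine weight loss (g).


Weight loss = initial − final
WL = 355.66 − 354.32 = 1.34 g

1.34 g


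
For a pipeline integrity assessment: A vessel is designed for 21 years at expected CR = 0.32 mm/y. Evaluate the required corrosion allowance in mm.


Corrosion allowance = CR × design life
CA = 0.32 * 21 = 6.72 mm

6.72 mm


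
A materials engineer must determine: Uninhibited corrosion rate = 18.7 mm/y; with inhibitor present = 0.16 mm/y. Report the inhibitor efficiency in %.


Apply the inhibitor-efficiency definition: IE = (CR_blank − CR_inh)/CR_blank × 100
IE = (18.7 − 0.16) / 18.7 × 100
IE = 18.54 / 18.7 × 100 = 99.1 %

99.1 %


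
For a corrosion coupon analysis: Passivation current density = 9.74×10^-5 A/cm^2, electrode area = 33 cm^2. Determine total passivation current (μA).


I = i_pass * A, then convert A → μA (×10^6)
I = 9.74×10^-5 * 33 * 10^6 = 3214.2 μA

3214.2 μA


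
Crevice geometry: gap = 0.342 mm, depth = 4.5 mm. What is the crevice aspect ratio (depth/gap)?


Aspect ratio = depth / gap
Ratio = 4.5 / 0.342 = 13.2

13.2


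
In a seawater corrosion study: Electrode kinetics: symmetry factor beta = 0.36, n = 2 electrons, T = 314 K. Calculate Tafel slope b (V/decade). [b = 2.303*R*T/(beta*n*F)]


Apply the Tafel slope relation: b = 2.303*R*T/(beta*n*F)
Numerator: 2.303 * 8.314 * 314 = 6012.2
Denominator: 0.36 * 2 * 96485 = 69469.2
b = 6012.2 / 69469.2 = 0.0865 V/decade

0.0865 V/decade


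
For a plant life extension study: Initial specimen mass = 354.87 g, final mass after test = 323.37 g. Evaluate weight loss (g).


Weight loss = initial − final
WL = 354.87 − 323.37 = 31.5 g

31.5 g
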